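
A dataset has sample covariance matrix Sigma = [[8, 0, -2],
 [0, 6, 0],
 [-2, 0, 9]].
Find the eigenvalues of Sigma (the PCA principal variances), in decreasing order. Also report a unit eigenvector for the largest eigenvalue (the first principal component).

Step 1 — characteristic polynomial p(λ) = det(λI - Sigma) = λ³ - tr·λ² + c_1·λ - det, where tr = trace, c_1 = sum of the principal 2×2 minors, det = det(Sigma):
  tr = 8 + 6 + 9 = 23,
  c_1 = (8·6 - (0)²) + (8·9 - (-2)²) + (6·9 - (0)²) = 48 + 68 + 54 = 170,
  det = 8·(6·9 - (0)²) - (0)·((0)·9 - (0)·(-2)) + (-2)·((0)·(0) - 6·(-2)) = 8·(54) - (0)·(0) + (-2)·(12) = 408.
  So p(λ) = λ³ - 23λ² + 170λ - 408.
Step 2 — look for an integer root (rational root theorem: any rational root is an integer divisor of 408). Testing λ = 6:
  p(6) = 216 - 828 + 1020 - 408 = 0  ✓
  Dividing out (λ - 6): p(λ) = (λ - 6)(λ² - 17λ + 68).
Step 3 — remaining eigenvalues from the quadratic λ² - 17λ + 68 = 0:
  Δ = 17² - 4·68 = 289 - 272 = 17,  λ = (17 ± √17)/2 = (17 ± 4.1231)/2 ≈ 10.5616 or 6.4384.
  Sorted: λ_1 = 10.5616,  λ_2 = 6.4384,  λ_3 = 6  (check: sum = 23 = tr ✓).

Step 4 — unit eigenvector for λ_1 ≈ 10.5616: v spans the null space of (Sigma - λ_1 I), whose rows are
  r_1 = (-2.5616, 0, -2),  r_2 = (0, -4.5616, 0),  r_3 = (-2, 0, -1.5616).
  v is orthogonal to every row, so take v ∝ r_1 × r_2 = ((0)·(0) - (-2)·(-4.5616), (-2)·(0) - (-2.5616)·(0), (-2.5616)·(-4.5616) - (0)·(0)) ≈ (-9.1231, 0, 11.6847).
  Rescale (multiply by -1 so the first nonzero entry is positive): u = (9.1231, 0, -11.6847).
  ||u|| = √((9.1231)² + (0)² + (-11.6847)²) = √(219.7623) ≈ 14.8244,  v_1 = u/||u|| ≈ (0.6154, 0, -0.7882) (||v_1|| = 1).

λ_1 = 10.5616,  λ_2 = 6.4384,  λ_3 = 6;  v_1 ≈ (0.6154, 0, -0.7882)


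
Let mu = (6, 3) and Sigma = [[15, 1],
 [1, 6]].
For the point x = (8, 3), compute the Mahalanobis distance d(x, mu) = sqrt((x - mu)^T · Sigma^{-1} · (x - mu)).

Step 1 — centre the observation: (x - mu) = (2, 0).

Step 2 — invert Sigma. det(Sigma) = 15·6 - (1)² = 89.
  Sigma^{-1} = (1/det) · [[d, -b], [-b, a]] = [[0.0674, -0.0112],
 [-0.0112, 0.1685]].

Step 3 — form the quadratic (x - mu)^T · Sigma^{-1} · (x - mu):
  Sigma^{-1} · (x - mu) = (0.1348, -0.0225).
  (x - mu)^T · [Sigma^{-1} · (x - mu)] = (2)·(0.1348) + (0)·(-0.0225) = 0.2697.

Step 4 — take square root: d = √(0.2697) ≈ 0.5193.

d(x, mu) = √(0.2697) ≈ 0.5193


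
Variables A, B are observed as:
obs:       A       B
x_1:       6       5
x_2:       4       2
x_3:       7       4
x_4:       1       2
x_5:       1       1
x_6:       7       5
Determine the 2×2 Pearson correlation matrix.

Step 1 — column means:
  mean(A) = (6 + 4 + 7 + 1 + 1 + 7) / 6 = 26/6 = 4.3333
  mean(B) = (5 + 2 + 4 + 2 + 1 + 5) / 6 = 19/6 = 3.1667

Step 2 — sample variances and covariances s[i,j] = (1/(n-1)) · Σ_k (x_{k,i} - mean_i) · (x_{k,j} - mean_j), with n-1 = 5:
  s[A,A] = ((1.6667)·(1.6667) + (-0.3333)·(-0.3333) + (2.6667)·(2.6667) + (-3.3333)·(-3.3333) + (-3.3333)·(-3.3333) + (2.6667)·(2.6667)) / 5 = 39.3333/5 = 7.8667
  s[A,B] = ((1.6667)·(1.8333) + (-0.3333)·(-1.1667) + (2.6667)·(0.8333) + (-3.3333)·(-1.1667) + (-3.3333)·(-2.1667) + (2.6667)·(1.8333)) / 5 = 21.6667/5 = 4.3333
  s[B,B] = ((1.8333)·(1.8333) + (-1.1667)·(-1.1667) + (0.8333)·(0.8333) + (-1.1667)·(-1.1667) + (-2.1667)·(-2.1667) + (1.8333)·(1.8333)) / 5 = 14.8333/5 = 2.9667
  Sample standard deviations s_i = √(s[i,i]):
  s(A) = √(7.8667) = 2.8048
  s(B) = √(2.9667) = 1.7224

Step 3 — r_{ij} = s_{ij} / (s_i · s_j):
  r[A,A] = 1 (diagonal).
  r[A,B] = 4.3333 / (2.8048 · 1.7224) = 4.3333 / 4.8309 = 0.897
  r[B,B] = 1 (diagonal).

R is symmetric with unit diagonal. Assembling:

R = [[1, 0.897],
 [0.897, 1]]


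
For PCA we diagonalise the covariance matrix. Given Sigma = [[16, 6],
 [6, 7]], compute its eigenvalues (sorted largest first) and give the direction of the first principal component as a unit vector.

Step 1 — characteristic polynomial of 2×2 Sigma:
  det(Sigma - λI) = λ² - trace · λ + det = 0.
  trace = 16 + 7 = 23, det = 16·7 - (6)² = 76.
Step 2 — discriminant:
  Δ = trace² - 4·det = 529 - 304 = 225.
Step 3 — eigenvalues:
  λ = (trace ± √Δ)/2 = (23 ± 15)/2,
  λ_1 = 19,  λ_2 = 4.

Step 4 — unit eigenvector for λ_1: solve (Sigma - λ_1 I)v = 0. First row:
  (16 - 19)·v_x + (6)·v_y = 0, i.e. (-3)·v_x + (6)·v_y = 0,
  so v ∝ (b, λ_1 - a) = (6, 3) = u.
  ||u|| = √((6)² + (3)²) = √(45) ≈ 6.7082,
  v_1 = u/||u|| ≈ (0.8944, 0.4472) (||v_1|| = 1).

λ_1 = 19,  λ_2 = 4;  v_1 ≈ (0.8944, 0.4472)


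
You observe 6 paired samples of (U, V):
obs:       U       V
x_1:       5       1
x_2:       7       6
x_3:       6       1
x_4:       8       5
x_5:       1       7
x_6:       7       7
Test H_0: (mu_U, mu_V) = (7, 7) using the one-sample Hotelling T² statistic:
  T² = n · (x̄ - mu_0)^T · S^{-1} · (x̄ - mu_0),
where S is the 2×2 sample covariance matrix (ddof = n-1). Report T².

Step 1 — sample mean vector:
  mean(U) = (5 + 7 + 6 + 8 + 1 + 7) / 6 = 34/6 = 5.6667
  mean(V) = (1 + 6 + 1 + 5 + 7 + 7) / 6 = 27/6 = 4.5
  x̄ = (5.6667, 4.5),  deviation x̄ - mu_0 = (5.6667, 4.5) - (7, 7) = (-1.3333, -2.5).

Step 2 — sample covariance matrix, S[i,j] = (1/(n-1)) · Σ_k (x_{k,i} - mean_i) · (x_{k,j} - mean_j), divisor n-1 = 5:
  S[U,U] = ((-0.6667)·(-0.6667) + (1.3333)·(1.3333) + (0.3333)·(0.3333) + (2.3333)·(2.3333) + (-4.6667)·(-4.6667) + (1.3333)·(1.3333)) / 5 = 31.3333/5 = 6.2667
  S[U,V] = ((-0.6667)·(-3.5) + (1.3333)·(1.5) + (0.3333)·(-3.5) + (2.3333)·(0.5) + (-4.6667)·(2.5) + (1.3333)·(2.5)) / 5 = -4/5 = -0.8
  S[V,V] = ((-3.5)·(-3.5) + (1.5)·(1.5) + (-3.5)·(-3.5) + (0.5)·(0.5) + (2.5)·(2.5) + (2.5)·(2.5)) / 5 = 39.5/5 = 7.9
  S = [[6.2667, -0.8],
 [-0.8, 7.9]].

Step 3 — invert S. det(S) = 6.2667·7.9 - (-0.8)² = 48.8667.
  S^{-1} = (1/det) · [[d, -b], [-b, a]] = [[0.1617, 0.0164],
 [0.0164, 0.1282]].

Step 4 — quadratic form (x̄ - mu_0)^T · S^{-1} · (x̄ - mu_0):
  S^{-1} · (x̄ - mu_0) = (-0.2565, -0.3424),
  (x̄ - mu_0)^T · [...] = (-1.3333)·(-0.2565) + (-2.5)·(-0.3424) = 1.198.

Step 5 — scale by n: T² = 6 · 1.198 = 7.1883.

T² ≈ 7.1883


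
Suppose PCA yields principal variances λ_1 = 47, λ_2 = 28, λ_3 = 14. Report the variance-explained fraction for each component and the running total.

Step 1 — total variance = trace(Sigma) = Σ λ_i = 47 + 28 + 14 = 89.

Step 2 — fraction explained by component i = λ_i / Σ λ:
  PC1: 47/89 = 0.5281
  PC2: 28/89 = 0.3146
  PC3: 14/89 = 0.1573

Step 3 — cumulative fraction after k components = (λ_1 + ... + λ_k) / Σ λ:
  k = 1: 47/89 = 0.5281
  k = 2: (47 + 28)/89 = 75/89 = 0.8427
  k = 3: (47 + 28 + 14)/89 = 89/89 = 1

Summary (fraction, with percent):

explained: PC1 0.5281 (52.81%), PC2 0.3146 (31.46%), PC3 0.1573 (15.73%);  cumulative: 0.5281, 0.8427, 1


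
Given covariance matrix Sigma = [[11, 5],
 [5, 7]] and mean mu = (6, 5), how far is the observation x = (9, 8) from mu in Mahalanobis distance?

Step 1 — centre the observation: (x - mu) = (3, 3).

Step 2 — invert Sigma. det(Sigma) = 11·7 - (5)² = 52.
  Sigma^{-1} = (1/det) · [[d, -b], [-b, a]] = [[0.1346, -0.0962],
 [-0.0962, 0.2115]].

Step 3 — form the quadratic (x - mu)^T · Sigma^{-1} · (x - mu):
  Sigma^{-1} · (x - mu) = (0.1154, 0.3462).
  (x - mu)^T · [Sigma^{-1} · (x - mu)] = (3)·(0.1154) + (3)·(0.3462) = 1.3846.

Step 4 — take square root: d = √(1.3846) ≈ 1.1767.

d(x, mu) = √(1.3846) ≈ 1.1767


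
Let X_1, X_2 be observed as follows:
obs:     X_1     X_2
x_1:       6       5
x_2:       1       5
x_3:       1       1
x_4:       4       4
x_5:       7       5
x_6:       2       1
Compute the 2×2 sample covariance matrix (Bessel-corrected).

Step 1 — column means:
  mean(X_1) = (6 + 1 + 1 + 4 + 7 + 2) / 6 = 21/6 = 3.5
  mean(X_2) = (5 + 5 + 1 + 4 + 5 + 1) / 6 = 21/6 = 3.5

Step 2 — sample covariance S[i,j] = (1/(n-1)) · Σ_k (x_{k,i} - mean_i) · (x_{k,j} - mean_j), with n-1 = 5.
  S[X_1,X_1] = ((2.5)·(2.5) + (-2.5)·(-2.5) + (-2.5)·(-2.5) + (0.5)·(0.5) + (3.5)·(3.5) + (-1.5)·(-1.5)) / 5 = 33.5/5 = 6.7
  S[X_1,X_2] = ((2.5)·(1.5) + (-2.5)·(1.5) + (-2.5)·(-2.5) + (0.5)·(0.5) + (3.5)·(1.5) + (-1.5)·(-2.5)) / 5 = 15.5/5 = 3.1
  S[X_2,X_2] = ((1.5)·(1.5) + (1.5)·(1.5) + (-2.5)·(-2.5) + (0.5)·(0.5) + (1.5)·(1.5) + (-2.5)·(-2.5)) / 5 = 19.5/5 = 3.9

S is symmetric (S[j,i] = S[i,j]). Assembling:

S = [[6.7, 3.1],
 [3.1, 3.9]]


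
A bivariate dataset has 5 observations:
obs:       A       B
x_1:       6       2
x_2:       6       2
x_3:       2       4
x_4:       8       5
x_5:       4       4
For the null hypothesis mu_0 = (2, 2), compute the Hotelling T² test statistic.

Step 1 — sample mean vector:
  mean(A) = (6 + 6 + 2 + 8 + 4) / 5 = 26/5 = 5.2
  mean(B) = (2 + 2 + 4 + 5 + 4) / 5 = 17/5 = 3.4
  x̄ = (5.2, 3.4),  deviation x̄ - mu_0 = (5.2, 3.4) - (2, 2) = (3.2, 1.4).

Step 2 — sample covariance matrix, S[i,j] = (1/(n-1)) · Σ_k (x_{k,i} - mean_i) · (x_{k,j} - mean_j), divisor n-1 = 4:
  S[A,A] = ((0.8)·(0.8) + (0.8)·(0.8) + (-3.2)·(-3.2) + (2.8)·(2.8) + (-1.2)·(-1.2)) / 4 = 20.8/4 = 5.2
  S[A,B] = ((0.8)·(-1.4) + (0.8)·(-1.4) + (-3.2)·(0.6) + (2.8)·(1.6) + (-1.2)·(0.6)) / 4 = -0.4/4 = -0.1
  S[B,B] = ((-1.4)·(-1.4) + (-1.4)·(-1.4) + (0.6)·(0.6) + (1.6)·(1.6) + (0.6)·(0.6)) / 4 = 7.2/4 = 1.8
  S = [[5.2, -0.1],
 [-0.1, 1.8]].

Step 3 — invert S. det(S) = 5.2·1.8 - (-0.1)² = 9.35.
  S^{-1} = (1/det) · [[d, -b], [-b, a]] = [[0.1925, 0.0107],
 [0.0107, 0.5561]].

Step 4 — quadratic form (x̄ - mu_0)^T · S^{-1} · (x̄ - mu_0):
  S^{-1} · (x̄ - mu_0) = (0.631, 0.8128),
  (x̄ - mu_0)^T · [...] = (3.2)·(0.631) + (1.4)·(0.8128) = 3.1572.

Step 5 — scale by n: T² = 5 · 3.1572 = 15.7861.

T² ≈ 15.7861


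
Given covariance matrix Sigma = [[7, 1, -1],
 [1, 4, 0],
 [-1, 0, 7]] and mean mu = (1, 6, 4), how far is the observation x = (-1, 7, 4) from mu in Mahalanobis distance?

Step 1 — centre the observation: (x - mu) = (-2, 1, 0).

Step 2 — invert Sigma (cofactor / det for 3×3, or solve directly):
  Sigma^{-1} = [[0.1514, -0.0378, 0.0216],
 [-0.0378, 0.2595, -0.0054],
 [0.0216, -0.0054, 0.1459]].

Step 3 — form the quadratic (x - mu)^T · Sigma^{-1} · (x - mu):
  Sigma^{-1} · (x - mu) = (-0.3405, 0.3351, -0.0486).
  (x - mu)^T · [Sigma^{-1} · (x - mu)] = (-2)·(-0.3405) + (1)·(0.3351) + (0)·(-0.0486) = 1.0162.

Step 4 — take square root: d = √(1.0162) ≈ 1.0081.

d(x, mu) = √(1.0162) ≈ 1.0081


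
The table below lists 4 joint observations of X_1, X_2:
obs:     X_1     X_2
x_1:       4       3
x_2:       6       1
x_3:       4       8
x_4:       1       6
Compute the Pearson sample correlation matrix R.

Step 1 — column means:
  mean(X_1) = (4 + 6 + 4 + 1) / 4 = 15/4 = 3.75
  mean(X_2) = (3 + 1 + 8 + 6) / 4 = 18/4 = 4.5

Step 2 — sample variances and covariances s[i,j] = (1/(n-1)) · Σ_k (x_{k,i} - mean_i) · (x_{k,j} - mean_j), with n-1 = 3:
  s[X_1,X_1] = ((0.25)·(0.25) + (2.25)·(2.25) + (0.25)·(0.25) + (-2.75)·(-2.75)) / 3 = 12.75/3 = 4.25
  s[X_1,X_2] = ((0.25)·(-1.5) + (2.25)·(-3.5) + (0.25)·(3.5) + (-2.75)·(1.5)) / 3 = -11.5/3 = -3.8333
  s[X_2,X_2] = ((-1.5)·(-1.5) + (-3.5)·(-3.5) + (3.5)·(3.5) + (1.5)·(1.5)) / 3 = 29/3 = 9.6667
  Sample standard deviations s_i = √(s[i,i]):
  s(X_1) = √(4.25) = 2.0616
  s(X_2) = √(9.6667) = 3.1091

Step 3 — r_{ij} = s_{ij} / (s_i · s_j):
  r[X_1,X_1] = 1 (diagonal).
  r[X_1,X_2] = -3.8333 / (2.0616 · 3.1091) = -3.8333 / 6.4096 = -0.5981
  r[X_2,X_2] = 1 (diagonal).

R is symmetric with unit diagonal. Assembling:

R = [[1, -0.5981],
 [-0.5981, 1]]


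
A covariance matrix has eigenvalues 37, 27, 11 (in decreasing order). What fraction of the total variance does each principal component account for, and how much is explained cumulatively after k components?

Step 1 — total variance = trace(Sigma) = Σ λ_i = 37 + 27 + 11 = 75.

Step 2 — fraction explained by component i = λ_i / Σ λ:
  PC1: 37/75 = 0.4933
  PC2: 27/75 = 0.36
  PC3: 11/75 = 0.1467

Step 3 — cumulative fraction after k components = (λ_1 + ... + λ_k) / Σ λ:
  k = 1: 37/75 = 0.4933
  k = 2: (37 + 27)/75 = 64/75 = 0.8533
  k = 3: (37 + 27 + 11)/75 = 75/75 = 1

Summary (fraction, with percent):

explained: PC1 0.4933 (49.33%), PC2 0.36 (36%), PC3 0.1467 (14.67%);  cumulative: 0.4933, 0.8533, 1


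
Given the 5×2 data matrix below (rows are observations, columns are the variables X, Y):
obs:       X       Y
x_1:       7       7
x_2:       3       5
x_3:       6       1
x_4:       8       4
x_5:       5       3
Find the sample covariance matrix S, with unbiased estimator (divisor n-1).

Step 1 — column means:
  mean(X) = (7 + 3 + 6 + 8 + 5) / 5 = 29/5 = 5.8
  mean(Y) = (7 + 5 + 1 + 4 + 3) / 5 = 20/5 = 4

Step 2 — sample covariance S[i,j] = (1/(n-1)) · Σ_k (x_{k,i} - mean_i) · (x_{k,j} - mean_j), with n-1 = 4.
  S[X,X] = ((1.2)·(1.2) + (-2.8)·(-2.8) + (0.2)·(0.2) + (2.2)·(2.2) + (-0.8)·(-0.8)) / 4 = 14.8/4 = 3.7
  S[X,Y] = ((1.2)·(3) + (-2.8)·(1) + (0.2)·(-3) + (2.2)·(0) + (-0.8)·(-1)) / 4 = 1/4 = 0.25
  S[Y,Y] = ((3)·(3) + (1)·(1) + (-3)·(-3) + (0)·(0) + (-1)·(-1)) / 4 = 20/4 = 5

S is symmetric (S[j,i] = S[i,j]). Assembling:

S = [[3.7, 0.25],
 [0.25, 5]]


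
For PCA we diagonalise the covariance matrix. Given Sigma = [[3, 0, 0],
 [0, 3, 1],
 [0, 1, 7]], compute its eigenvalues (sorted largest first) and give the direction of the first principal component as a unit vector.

Step 1 — characteristic polynomial p(λ) = det(λI - Sigma) = λ³ - tr·λ² + c_1·λ - det, where tr = trace, c_1 = sum of the principal 2×2 minors, det = det(Sigma):
  tr = 3 + 3 + 7 = 13,
  c_1 = (3·3 - (0)²) + (3·7 - (0)²) + (3·7 - (1)²) = 9 + 21 + 20 = 50,
  det = 3·(3·7 - (1)²) - (0)·((0)·7 - (1)·(0)) + (0)·((0)·(1) - 3·(0)) = 3·(20) - (0)·(0) + (0)·(0) = 60.
  So p(λ) = λ³ - 13λ² + 50λ - 60.
Step 2 — look for an integer root (rational root theorem: any rational root is an integer divisor of 60). Testing λ = 3:
  p(3) = 27 - 117 + 150 - 60 = 0  ✓
  Dividing out (λ - 3): p(λ) = (λ - 3)(λ² - 10λ + 20).
Step 3 — remaining eigenvalues from the quadratic λ² - 10λ + 20 = 0:
  Δ = 10² - 4·20 = 100 - 80 = 20,  λ = (10 ± √20)/2 = (10 ± 4.4721)/2 ≈ 7.2361 or 2.7639.
  Sorted: λ_1 = 7.2361,  λ_2 = 3,  λ_3 = 2.7639  (check: sum = 13 = tr ✓).

Step 4 — unit eigenvector for λ_1 ≈ 7.2361: v spans the null space of (Sigma - λ_1 I), whose rows are
  r_1 = (-4.2361, 0, 0),  r_2 = (0, -4.2361, 1),  r_3 = (0, 1, -0.2361).
  v is orthogonal to every row, so take v ∝ r_1 × r_2 = ((0)·(1) - (0)·(-4.2361), (0)·(0) - (-4.2361)·(1), (-4.2361)·(-4.2361) - (0)·(0)) ≈ (0, 4.2361, 17.9443).
  Let u = (0, 4.2361, 17.9443).
  ||u|| = √((0)² + (4.2361)² + (17.9443)²) = √(339.9412) ≈ 18.4375,  v_1 = u/||u|| ≈ (0, 0.2298, 0.9732) (||v_1|| = 1).

λ_1 = 7.2361,  λ_2 = 3,  λ_3 = 2.7639;  v_1 ≈ (0, 0.2298, 0.9732)


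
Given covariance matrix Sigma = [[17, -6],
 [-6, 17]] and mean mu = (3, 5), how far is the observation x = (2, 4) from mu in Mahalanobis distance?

Step 1 — centre the observation: (x - mu) = (-1, -1).

Step 2 — invert Sigma. det(Sigma) = 17·17 - (-6)² = 253.
  Sigma^{-1} = (1/det) · [[d, -b], [-b, a]] = [[0.0672, 0.0237],
 [0.0237, 0.0672]].

Step 3 — form the quadratic (x - mu)^T · Sigma^{-1} · (x - mu):
  Sigma^{-1} · (x - mu) = (-0.0909, -0.0909).
  (x - mu)^T · [Sigma^{-1} · (x - mu)] = (-1)·(-0.0909) + (-1)·(-0.0909) = 0.1818.

Step 4 — take square root: d = √(0.1818) ≈ 0.4264.

d(x, mu) = √(0.1818) ≈ 0.4264


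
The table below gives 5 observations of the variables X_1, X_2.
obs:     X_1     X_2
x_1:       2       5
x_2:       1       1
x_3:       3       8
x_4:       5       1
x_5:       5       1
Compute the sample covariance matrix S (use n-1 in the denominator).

Step 1 — column means:
  mean(X_1) = (2 + 1 + 3 + 5 + 5) / 5 = 16/5 = 3.2
  mean(X_2) = (5 + 1 + 8 + 1 + 1) / 5 = 16/5 = 3.2

Step 2 — sample covariance S[i,j] = (1/(n-1)) · Σ_k (x_{k,i} - mean_i) · (x_{k,j} - mean_j), with n-1 = 4.
  S[X_1,X_1] = ((-1.2)·(-1.2) + (-2.2)·(-2.2) + (-0.2)·(-0.2) + (1.8)·(1.8) + (1.8)·(1.8)) / 4 = 12.8/4 = 3.2
  S[X_1,X_2] = ((-1.2)·(1.8) + (-2.2)·(-2.2) + (-0.2)·(4.8) + (1.8)·(-2.2) + (1.8)·(-2.2)) / 4 = -6.2/4 = -1.55
  S[X_2,X_2] = ((1.8)·(1.8) + (-2.2)·(-2.2) + (4.8)·(4.8) + (-2.2)·(-2.2) + (-2.2)·(-2.2)) / 4 = 40.8/4 = 10.2

S is symmetric (S[j,i] = S[i,j]). Assembling:

S = [[3.2, -1.55],
 [-1.55, 10.2]]


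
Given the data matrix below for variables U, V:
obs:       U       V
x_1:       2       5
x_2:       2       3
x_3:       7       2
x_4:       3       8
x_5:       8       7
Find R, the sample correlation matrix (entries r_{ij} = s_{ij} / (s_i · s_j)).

Step 1 — column means:
  mean(U) = (2 + 2 + 7 + 3 + 8) / 5 = 22/5 = 4.4
  mean(V) = (5 + 3 + 2 + 8 + 7) / 5 = 25/5 = 5

Step 2 — sample variances and covariances s[i,j] = (1/(n-1)) · Σ_k (x_{k,i} - mean_i) · (x_{k,j} - mean_j), with n-1 = 4:
  s[U,U] = ((-2.4)·(-2.4) + (-2.4)·(-2.4) + (2.6)·(2.6) + (-1.4)·(-1.4) + (3.6)·(3.6)) / 4 = 33.2/4 = 8.3
  s[U,V] = ((-2.4)·(0) + (-2.4)·(-2) + (2.6)·(-3) + (-1.4)·(3) + (3.6)·(2)) / 4 = 0/4 = 0
  s[V,V] = ((0)·(0) + (-2)·(-2) + (-3)·(-3) + (3)·(3) + (2)·(2)) / 4 = 26/4 = 6.5
  Sample standard deviations s_i = √(s[i,i]):
  s(U) = √(8.3) = 2.881
  s(V) = √(6.5) = 2.5495

Step 3 — r_{ij} = s_{ij} / (s_i · s_j):
  r[U,U] = 1 (diagonal).
  r[U,V] = 0 / (2.881 · 2.5495) = 0 / 7.3451 = 0
  r[V,V] = 1 (diagonal).

R is symmetric with unit diagonal. Assembling:

R = [[1, 0],
 [0, 1]]


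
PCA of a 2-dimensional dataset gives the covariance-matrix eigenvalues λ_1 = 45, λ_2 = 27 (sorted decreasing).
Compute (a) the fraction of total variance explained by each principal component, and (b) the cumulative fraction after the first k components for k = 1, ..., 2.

Step 1 — total variance = trace(Sigma) = Σ λ_i = 45 + 27 = 72.

Step 2 — fraction explained by component i = λ_i / Σ λ:
  PC1: 45/72 = 0.625
  PC2: 27/72 = 0.375

Step 3 — cumulative fraction after k components = (λ_1 + ... + λ_k) / Σ λ:
  k = 1: 45/72 = 0.625
  k = 2: (45 + 27)/72 = 72/72 = 1

Summary (fraction, with percent):

explained: PC1 0.625 (62.5%), PC2 0.375 (37.5%);  cumulative: 0.625, 1


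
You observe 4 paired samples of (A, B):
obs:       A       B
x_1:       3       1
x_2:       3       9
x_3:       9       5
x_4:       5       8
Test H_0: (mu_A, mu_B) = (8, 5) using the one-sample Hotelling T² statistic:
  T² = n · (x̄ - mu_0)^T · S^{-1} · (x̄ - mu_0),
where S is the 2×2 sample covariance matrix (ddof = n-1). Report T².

Step 1 — sample mean vector:
  mean(A) = (3 + 3 + 9 + 5) / 4 = 20/4 = 5
  mean(B) = (1 + 9 + 5 + 8) / 4 = 23/4 = 5.75
  x̄ = (5, 5.75),  deviation x̄ - mu_0 = (5, 5.75) - (8, 5) = (-3, 0.75).

Step 2 — sample covariance matrix, S[i,j] = (1/(n-1)) · Σ_k (x_{k,i} - mean_i) · (x_{k,j} - mean_j), divisor n-1 = 3:
  S[A,A] = ((-2)·(-2) + (-2)·(-2) + (4)·(4) + (0)·(0)) / 3 = 24/3 = 8
  S[A,B] = ((-2)·(-4.75) + (-2)·(3.25) + (4)·(-0.75) + (0)·(2.25)) / 3 = 0/3 = 0
  S[B,B] = ((-4.75)·(-4.75) + (3.25)·(3.25) + (-0.75)·(-0.75) + (2.25)·(2.25)) / 3 = 38.75/3 = 12.9167
  S = [[8, 0],
 [0, 12.9167]].

Step 3 — invert S. det(S) = 8·12.9167 - (0)² = 103.3333.
  S^{-1} = (1/det) · [[d, -b], [-b, a]] = [[0.125, 0],
 [0, 0.0774]].

Step 4 — quadratic form (x̄ - mu_0)^T · S^{-1} · (x̄ - mu_0):
  S^{-1} · (x̄ - mu_0) = (-0.375, 0.0581),
  (x̄ - mu_0)^T · [...] = (-3)·(-0.375) + (0.75)·(0.0581) = 1.1685.

Step 5 — scale by n: T² = 4 · 1.1685 = 4.6742.

T² ≈ 4.6742


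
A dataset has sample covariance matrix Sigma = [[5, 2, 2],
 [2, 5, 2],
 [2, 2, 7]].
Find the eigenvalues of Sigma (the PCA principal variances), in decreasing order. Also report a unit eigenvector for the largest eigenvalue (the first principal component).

Step 1 — characteristic polynomial p(λ) = det(λI - Sigma) = λ³ - tr·λ² + c_1·λ - det, where tr = trace, c_1 = sum of the principal 2×2 minors, det = det(Sigma):
  tr = 5 + 5 + 7 = 17,
  c_1 = (5·5 - (2)²) + (5·7 - (2)²) + (5·7 - (2)²) = 21 + 31 + 31 = 83,
  det = 5·(5·7 - (2)²) - (2)·((2)·7 - (2)·(2)) + (2)·((2)·(2) - 5·(2)) = 5·(31) - (2)·(10) + (2)·(-6) = 123.
  So p(λ) = λ³ - 17λ² + 83λ - 123.
Step 2 — look for an integer root (rational root theorem: any rational root is an integer divisor of 123). Testing λ = 3:
  p(3) = 27 - 153 + 249 - 123 = 0  ✓
  Dividing out (λ - 3): p(λ) = (λ - 3)(λ² - 14λ + 41).
Step 3 — remaining eigenvalues from the quadratic λ² - 14λ + 41 = 0:
  Δ = 14² - 4·41 = 196 - 164 = 32,  λ = (14 ± √32)/2 = (14 ± 5.6569)/2 ≈ 9.8284 or 4.1716.
  Sorted: λ_1 = 9.8284,  λ_2 = 4.1716,  λ_3 = 3  (check: sum = 17 = tr ✓).

Step 4 — unit eigenvector for λ_1 ≈ 9.8284: v spans the null space of (Sigma - λ_1 I), whose rows are
  r_1 = (-4.8284, 2, 2),  r_2 = (2, -4.8284, 2),  r_3 = (2, 2, -2.8284).
  v is orthogonal to every row, so take v ∝ r_1 × r_2 = ((2)·(2) - (2)·(-4.8284), (2)·(2) - (-4.8284)·(2), (-4.8284)·(-4.8284) - (2)·(2)) ≈ (13.6569, 13.6569, 19.3137).
  Let u = (13.6569, 13.6569, 19.3137).
  ||u|| = √((13.6569)² + (13.6569)² + (19.3137)²) = √(746.0387) ≈ 27.3137,  v_1 = u/||u|| ≈ (0.5, 0.5, 0.7071) (||v_1|| = 1).

λ_1 = 9.8284,  λ_2 = 4.1716,  λ_3 = 3;  v_1 ≈ (0.5, 0.5, 0.7071)


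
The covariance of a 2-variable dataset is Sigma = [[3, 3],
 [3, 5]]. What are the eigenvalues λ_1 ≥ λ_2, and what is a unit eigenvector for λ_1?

Step 1 — characteristic polynomial of 2×2 Sigma:
  det(Sigma - λI) = λ² - trace · λ + det = 0.
  trace = 3 + 5 = 8, det = 3·5 - (3)² = 6.
Step 2 — discriminant:
  Δ = trace² - 4·det = 64 - 24 = 40.
Step 3 — eigenvalues:
  λ = (trace ± √Δ)/2 = (8 ± 6.3246)/2,
  λ_1 = 7.1623,  λ_2 = 0.8377.

Step 4 — unit eigenvector for λ_1: solve (Sigma - λ_1 I)v = 0. First row:
  (3 - 7.1623)·v_x + (3)·v_y = 0, i.e. (-4.1623)·v_x + (3)·v_y = 0,
  so v ∝ (b, λ_1 - a) = (3, 4.1623) = u.
  ||u|| = √((3)² + (4.1623)²) = √(26.3246) ≈ 5.1307,
  v_1 = u/||u|| ≈ (0.5847, 0.8112) (||v_1|| = 1).

λ_1 = 7.1623,  λ_2 = 0.8377;  v_1 ≈ (0.5847, 0.8112)


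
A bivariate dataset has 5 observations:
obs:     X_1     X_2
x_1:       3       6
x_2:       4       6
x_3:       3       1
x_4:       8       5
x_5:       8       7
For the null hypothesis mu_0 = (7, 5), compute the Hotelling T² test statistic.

Step 1 — sample mean vector:
  mean(X_1) = (3 + 4 + 3 + 8 + 8) / 5 = 26/5 = 5.2
  mean(X_2) = (6 + 6 + 1 + 5 + 7) / 5 = 25/5 = 5
  x̄ = (5.2, 5),  deviation x̄ - mu_0 = (5.2, 5) - (7, 5) = (-1.8, 0).

Step 2 — sample covariance matrix, S[i,j] = (1/(n-1)) · Σ_k (x_{k,i} - mean_i) · (x_{k,j} - mean_j), divisor n-1 = 4:
  S[X_1,X_1] = ((-2.2)·(-2.2) + (-1.2)·(-1.2) + (-2.2)·(-2.2) + (2.8)·(2.8) + (2.8)·(2.8)) / 4 = 26.8/4 = 6.7
  S[X_1,X_2] = ((-2.2)·(1) + (-1.2)·(1) + (-2.2)·(-4) + (2.8)·(0) + (2.8)·(2)) / 4 = 11/4 = 2.75
  S[X_2,X_2] = ((1)·(1) + (1)·(1) + (-4)·(-4) + (0)·(0) + (2)·(2)) / 4 = 22/4 = 5.5
  S = [[6.7, 2.75],
 [2.75, 5.5]].

Step 3 — invert S. det(S) = 6.7·5.5 - (2.75)² = 29.2875.
  S^{-1} = (1/det) · [[d, -b], [-b, a]] = [[0.1878, -0.0939],
 [-0.0939, 0.2288]].

Step 4 — quadratic form (x̄ - mu_0)^T · S^{-1} · (x̄ - mu_0):
  S^{-1} · (x̄ - mu_0) = (-0.338, 0.169),
  (x̄ - mu_0)^T · [...] = (-1.8)·(-0.338) + (0)·(0.169) = 0.6085.

Step 5 — scale by n: T² = 5 · 0.6085 = 3.0423.

T² ≈ 3.0423


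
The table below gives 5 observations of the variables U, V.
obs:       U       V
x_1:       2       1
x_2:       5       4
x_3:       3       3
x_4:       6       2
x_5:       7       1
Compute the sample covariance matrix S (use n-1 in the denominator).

Step 1 — column means:
  mean(U) = (2 + 5 + 3 + 6 + 7) / 5 = 23/5 = 4.6
  mean(V) = (1 + 4 + 3 + 2 + 1) / 5 = 11/5 = 2.2

Step 2 — sample covariance S[i,j] = (1/(n-1)) · Σ_k (x_{k,i} - mean_i) · (x_{k,j} - mean_j), with n-1 = 4.
  S[U,U] = ((-2.6)·(-2.6) + (0.4)·(0.4) + (-1.6)·(-1.6) + (1.4)·(1.4) + (2.4)·(2.4)) / 4 = 17.2/4 = 4.3
  S[U,V] = ((-2.6)·(-1.2) + (0.4)·(1.8) + (-1.6)·(0.8) + (1.4)·(-0.2) + (2.4)·(-1.2)) / 4 = -0.6/4 = -0.15
  S[V,V] = ((-1.2)·(-1.2) + (1.8)·(1.8) + (0.8)·(0.8) + (-0.2)·(-0.2) + (-1.2)·(-1.2)) / 4 = 6.8/4 = 1.7

S is symmetric (S[j,i] = S[i,j]). Assembling:

S = [[4.3, -0.15],
 [-0.15, 1.7]]


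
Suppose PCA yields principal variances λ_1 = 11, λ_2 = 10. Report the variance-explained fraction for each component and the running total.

Step 1 — total variance = trace(Sigma) = Σ λ_i = 11 + 10 = 21.

Step 2 — fraction explained by component i = λ_i / Σ λ:
  PC1: 11/21 = 0.5238
  PC2: 10/21 = 0.4762

Step 3 — cumulative fraction after k components = (λ_1 + ... + λ_k) / Σ λ:
  k = 1: 11/21 = 0.5238
  k = 2: (11 + 10)/21 = 21/21 = 1

Summary (fraction, with percent):

explained: PC1 0.5238 (52.38%), PC2 0.4762 (47.62%);  cumulative: 0.5238, 1


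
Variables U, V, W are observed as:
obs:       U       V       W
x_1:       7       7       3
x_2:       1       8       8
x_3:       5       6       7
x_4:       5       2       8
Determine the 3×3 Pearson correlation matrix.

Step 1 — column means:
  mean(U) = (7 + 1 + 5 + 5) / 4 = 18/4 = 4.5
  mean(V) = (7 + 8 + 6 + 2) / 4 = 23/4 = 5.75
  mean(W) = (3 + 8 + 7 + 8) / 4 = 26/4 = 6.5

Step 2 — sample variances and covariances s[i,j] = (1/(n-1)) · Σ_k (x_{k,i} - mean_i) · (x_{k,j} - mean_j), with n-1 = 3:
  s[U,U] = ((2.5)·(2.5) + (-3.5)·(-3.5) + (0.5)·(0.5) + (0.5)·(0.5)) / 3 = 19/3 = 6.3333
  s[U,V] = ((2.5)·(1.25) + (-3.5)·(2.25) + (0.5)·(0.25) + (0.5)·(-3.75)) / 3 = -6.5/3 = -2.1667
  s[U,W] = ((2.5)·(-3.5) + (-3.5)·(1.5) + (0.5)·(0.5) + (0.5)·(1.5)) / 3 = -13/3 = -4.3333
  s[V,V] = ((1.25)·(1.25) + (2.25)·(2.25) + (0.25)·(0.25) + (-3.75)·(-3.75)) / 3 = 20.75/3 = 6.9167
  s[V,W] = ((1.25)·(-3.5) + (2.25)·(1.5) + (0.25)·(0.5) + (-3.75)·(1.5)) / 3 = -6.5/3 = -2.1667
  s[W,W] = ((-3.5)·(-3.5) + (1.5)·(1.5) + (0.5)·(0.5) + (1.5)·(1.5)) / 3 = 17/3 = 5.6667
  Sample standard deviations s_i = √(s[i,i]):
  s(U) = √(6.3333) = 2.5166
  s(V) = √(6.9167) = 2.63
  s(W) = √(5.6667) = 2.3805

Step 3 — r_{ij} = s_{ij} / (s_i · s_j):
  r[U,U] = 1 (diagonal).
  r[U,V] = -2.1667 / (2.5166 · 2.63) = -2.1667 / 6.6186 = -0.3274
  r[U,W] = -4.3333 / (2.5166 · 2.3805) = -4.3333 / 5.9907 = -0.7233
  r[V,V] = 1 (diagonal).
  r[V,W] = -2.1667 / (2.63 · 2.3805) = -2.1667 / 6.2605 = -0.3461
  r[W,W] = 1 (diagonal).

R is symmetric with unit diagonal. Assembling:

R = [[1, -0.3274, -0.7233],
 [-0.3274, 1, -0.3461],
 [-0.7233, -0.3461, 1]]


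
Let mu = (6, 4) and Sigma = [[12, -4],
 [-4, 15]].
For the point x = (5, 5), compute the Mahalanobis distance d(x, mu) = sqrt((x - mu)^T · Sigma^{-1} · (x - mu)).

Step 1 — centre the observation: (x - mu) = (-1, 1).

Step 2 — invert Sigma. det(Sigma) = 12·15 - (-4)² = 164.
  Sigma^{-1} = (1/det) · [[d, -b], [-b, a]] = [[0.0915, 0.0244],
 [0.0244, 0.0732]].

Step 3 — form the quadratic (x - mu)^T · Sigma^{-1} · (x - mu):
  Sigma^{-1} · (x - mu) = (-0.0671, 0.0488).
  (x - mu)^T · [Sigma^{-1} · (x - mu)] = (-1)·(-0.0671) + (1)·(0.0488) = 0.1159.

Step 4 — take square root: d = √(0.1159) ≈ 0.3404.

d(x, mu) = √(0.1159) ≈ 0.3404


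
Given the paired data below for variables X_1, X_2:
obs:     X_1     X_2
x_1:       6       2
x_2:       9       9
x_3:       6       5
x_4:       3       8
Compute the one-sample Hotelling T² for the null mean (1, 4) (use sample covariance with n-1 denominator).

Step 1 — sample mean vector:
  mean(X_1) = (6 + 9 + 6 + 3) / 4 = 24/4 = 6
  mean(X_2) = (2 + 9 + 5 + 8) / 4 = 24/4 = 6
  x̄ = (6, 6),  deviation x̄ - mu_0 = (6, 6) - (1, 4) = (5, 2).

Step 2 — sample covariance matrix, S[i,j] = (1/(n-1)) · Σ_k (x_{k,i} - mean_i) · (x_{k,j} - mean_j), divisor n-1 = 3:
  S[X_1,X_1] = ((0)·(0) + (3)·(3) + (0)·(0) + (-3)·(-3)) / 3 = 18/3 = 6
  S[X_1,X_2] = ((0)·(-4) + (3)·(3) + (0)·(-1) + (-3)·(2)) / 3 = 3/3 = 1
  S[X_2,X_2] = ((-4)·(-4) + (3)·(3) + (-1)·(-1) + (2)·(2)) / 3 = 30/3 = 10
  S = [[6, 1],
 [1, 10]].

Step 3 — invert S. det(S) = 6·10 - (1)² = 59.
  S^{-1} = (1/det) · [[d, -b], [-b, a]] = [[0.1695, -0.0169],
 [-0.0169, 0.1017]].

Step 4 — quadratic form (x̄ - mu_0)^T · S^{-1} · (x̄ - mu_0):
  S^{-1} · (x̄ - mu_0) = (0.8136, 0.1186),
  (x̄ - mu_0)^T · [...] = (5)·(0.8136) + (2)·(0.1186) = 4.3051.

Step 5 — scale by n: T² = 4 · 4.3051 = 17.2203.

T² ≈ 17.2203


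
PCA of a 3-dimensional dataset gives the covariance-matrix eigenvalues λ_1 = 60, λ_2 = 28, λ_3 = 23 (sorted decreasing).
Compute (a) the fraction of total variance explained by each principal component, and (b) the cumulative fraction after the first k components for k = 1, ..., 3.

Step 1 — total variance = trace(Sigma) = Σ λ_i = 60 + 28 + 23 = 111.

Step 2 — fraction explained by component i = λ_i / Σ λ:
  PC1: 60/111 = 0.5405
  PC2: 28/111 = 0.2523
  PC3: 23/111 = 0.2072

Step 3 — cumulative fraction after k components = (λ_1 + ... + λ_k) / Σ λ:
  k = 1: 60/111 = 0.5405
  k = 2: (60 + 28)/111 = 88/111 = 0.7928
  k = 3: (60 + 28 + 23)/111 = 111/111 = 1

Summary (fraction, with percent):

explained: PC1 0.5405 (54.05%), PC2 0.2523 (25.23%), PC3 0.2072 (20.72%);  cumulative: 0.5405, 0.7928, 1


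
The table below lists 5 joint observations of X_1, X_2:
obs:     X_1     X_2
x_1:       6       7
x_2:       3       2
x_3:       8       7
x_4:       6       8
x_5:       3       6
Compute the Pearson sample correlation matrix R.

Step 1 — column means:
  mean(X_1) = (6 + 3 + 8 + 6 + 3) / 5 = 26/5 = 5.2
  mean(X_2) = (7 + 2 + 7 + 8 + 6) / 5 = 30/5 = 6

Step 2 — sample variances and covariances s[i,j] = (1/(n-1)) · Σ_k (x_{k,i} - mean_i) · (x_{k,j} - mean_j), with n-1 = 4:
  s[X_1,X_1] = ((0.8)·(0.8) + (-2.2)·(-2.2) + (2.8)·(2.8) + (0.8)·(0.8) + (-2.2)·(-2.2)) / 4 = 18.8/4 = 4.7
  s[X_1,X_2] = ((0.8)·(1) + (-2.2)·(-4) + (2.8)·(1) + (0.8)·(2) + (-2.2)·(0)) / 4 = 14/4 = 3.5
  s[X_2,X_2] = ((1)·(1) + (-4)·(-4) + (1)·(1) + (2)·(2) + (0)·(0)) / 4 = 22/4 = 5.5
  Sample standard deviations s_i = √(s[i,i]):
  s(X_1) = √(4.7) = 2.1679
  s(X_2) = √(5.5) = 2.3452

Step 3 — r_{ij} = s_{ij} / (s_i · s_j):
  r[X_1,X_1] = 1 (diagonal).
  r[X_1,X_2] = 3.5 / (2.1679 · 2.3452) = 3.5 / 5.0843 = 0.6884
  r[X_2,X_2] = 1 (diagonal).

R is symmetric with unit diagonal. Assembling:

R = [[1, 0.6884],
 [0.6884, 1]]


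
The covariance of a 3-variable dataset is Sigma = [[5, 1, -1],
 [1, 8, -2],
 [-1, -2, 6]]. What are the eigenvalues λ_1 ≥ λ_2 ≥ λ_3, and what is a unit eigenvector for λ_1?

Step 1 — characteristic polynomial p(λ) = det(λI - Sigma) = λ³ - tr·λ² + c_1·λ - det, where tr = trace, c_1 = sum of the principal 2×2 minors, det = det(Sigma):
  tr = 5 + 8 + 6 = 19,
  c_1 = (5·8 - (1)²) + (5·6 - (-1)²) + (8·6 - (-2)²) = 39 + 29 + 44 = 112,
  det = 5·(8·6 - (-2)²) - (1)·((1)·6 - (-2)·(-1)) + (-1)·((1)·(-2) - 8·(-1)) = 5·(44) - (1)·(4) + (-1)·(6) = 210.
  So p(λ) = λ³ - 19λ² + 112λ - 210.
Step 2 — look for an integer root (rational root theorem: any rational root is an integer divisor of 210). Testing λ = 5:
  p(5) = 125 - 475 + 560 - 210 = 0  ✓
  Dividing out (λ - 5): p(λ) = (λ - 5)(λ² - 14λ + 42).
Step 3 — remaining eigenvalues from the quadratic λ² - 14λ + 42 = 0:
  Δ = 14² - 4·42 = 196 - 168 = 28,  λ = (14 ± √28)/2 = (14 ± 5.2915)/2 ≈ 9.6458 or 4.3542.
  Sorted: λ_1 = 9.6458,  λ_2 = 5,  λ_3 = 4.3542  (check: sum = 19 = tr ✓).

Step 4 — unit eigenvector for λ_1 ≈ 9.6458: v spans the null space of (Sigma - λ_1 I), whose rows are
  r_1 = (-4.6458, 1, -1),  r_2 = (1, -1.6458, -2),  r_3 = (-1, -2, -3.6458).
  v is orthogonal to every row, so take v ∝ r_1 × r_2 = ((1)·(-2) - (-1)·(-1.6458), (-1)·(1) - (-4.6458)·(-2), (-4.6458)·(-1.6458) - (1)·(1)) ≈ (-3.6458, -10.2915, 6.6458).
  Rescale (multiply by -1 so the first nonzero entry is positive): u = (3.6458, 10.2915, -6.6458).
  ||u|| = √((3.6458)² + (10.2915)² + (-6.6458)²) = √(163.3725) ≈ 12.7817,  v_1 = u/||u|| ≈ (0.2852, 0.8052, -0.5199) (||v_1|| = 1).

λ_1 = 9.6458,  λ_2 = 5,  λ_3 = 4.3542;  v_1 ≈ (0.2852, 0.8052, -0.5199)


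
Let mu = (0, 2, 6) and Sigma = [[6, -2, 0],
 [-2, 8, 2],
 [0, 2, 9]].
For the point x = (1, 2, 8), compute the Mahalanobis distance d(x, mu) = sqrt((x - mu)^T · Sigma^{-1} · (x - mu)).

Step 1 — centre the observation: (x - mu) = (1, 0, 2).

Step 2 — invert Sigma (cofactor / det for 3×3, or solve directly):
  Sigma^{-1} = [[0.1828, 0.0484, -0.0108],
 [0.0484, 0.1452, -0.0323],
 [-0.0108, -0.0323, 0.1183]].

Step 3 — form the quadratic (x - mu)^T · Sigma^{-1} · (x - mu):
  Sigma^{-1} · (x - mu) = (0.1613, -0.0161, 0.2258).
  (x - mu)^T · [Sigma^{-1} · (x - mu)] = (1)·(0.1613) + (0)·(-0.0161) + (2)·(0.2258) = 0.6129.

Step 4 — take square root: d = √(0.6129) ≈ 0.7829.

d(x, mu) = √(0.6129) ≈ 0.7829


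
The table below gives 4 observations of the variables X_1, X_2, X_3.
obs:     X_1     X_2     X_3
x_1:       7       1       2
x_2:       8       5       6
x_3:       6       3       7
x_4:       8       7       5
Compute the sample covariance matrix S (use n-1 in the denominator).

Step 1 — column means:
  mean(X_1) = (7 + 8 + 6 + 8) / 4 = 29/4 = 7.25
  mean(X_2) = (1 + 5 + 3 + 7) / 4 = 16/4 = 4
  mean(X_3) = (2 + 6 + 7 + 5) / 4 = 20/4 = 5

Step 2 — sample covariance S[i,j] = (1/(n-1)) · Σ_k (x_{k,i} - mean_i) · (x_{k,j} - mean_j), with n-1 = 3.
  S[X_1,X_1] = ((-0.25)·(-0.25) + (0.75)·(0.75) + (-1.25)·(-1.25) + (0.75)·(0.75)) / 3 = 2.75/3 = 0.9167
  S[X_1,X_2] = ((-0.25)·(-3) + (0.75)·(1) + (-1.25)·(-1) + (0.75)·(3)) / 3 = 5/3 = 1.6667
  S[X_1,X_3] = ((-0.25)·(-3) + (0.75)·(1) + (-1.25)·(2) + (0.75)·(0)) / 3 = -1/3 = -0.3333
  S[X_2,X_2] = ((-3)·(-3) + (1)·(1) + (-1)·(-1) + (3)·(3)) / 3 = 20/3 = 6.6667
  S[X_2,X_3] = ((-3)·(-3) + (1)·(1) + (-1)·(2) + (3)·(0)) / 3 = 8/3 = 2.6667
  S[X_3,X_3] = ((-3)·(-3) + (1)·(1) + (2)·(2) + (0)·(0)) / 3 = 14/3 = 4.6667

S is symmetric (S[j,i] = S[i,j]). Assembling:

S = [[0.9167, 1.6667, -0.3333],
 [1.6667, 6.6667, 2.6667],
 [-0.3333, 2.6667, 4.6667]]


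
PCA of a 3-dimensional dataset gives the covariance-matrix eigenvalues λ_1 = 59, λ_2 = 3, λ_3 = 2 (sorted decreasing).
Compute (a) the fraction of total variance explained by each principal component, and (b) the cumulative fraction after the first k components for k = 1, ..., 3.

Step 1 — total variance = trace(Sigma) = Σ λ_i = 59 + 3 + 2 = 64.

Step 2 — fraction explained by component i = λ_i / Σ λ:
  PC1: 59/64 = 0.9219
  PC2: 3/64 = 0.0469
  PC3: 2/64 = 0.0312

Step 3 — cumulative fraction after k components = (λ_1 + ... + λ_k) / Σ λ:
  k = 1: 59/64 = 0.9219
  k = 2: (59 + 3)/64 = 62/64 = 0.9688
  k = 3: (59 + 3 + 2)/64 = 64/64 = 1

Summary (fraction, with percent):

explained: PC1 0.9219 (92.19%), PC2 0.0469 (4.69%), PC3 0.0312 (3.12%);  cumulative: 0.9219, 0.9688, 1


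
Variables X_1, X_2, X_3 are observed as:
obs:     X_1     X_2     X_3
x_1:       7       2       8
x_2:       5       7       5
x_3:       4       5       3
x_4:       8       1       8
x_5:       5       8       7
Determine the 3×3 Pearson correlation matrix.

Step 1 — column means:
  mean(X_1) = (7 + 5 + 4 + 8 + 5) / 5 = 29/5 = 5.8
  mean(X_2) = (2 + 7 + 5 + 1 + 8) / 5 = 23/5 = 4.6
  mean(X_3) = (8 + 5 + 3 + 8 + 7) / 5 = 31/5 = 6.2

Step 2 — sample variances and covariances s[i,j] = (1/(n-1)) · Σ_k (x_{k,i} - mean_i) · (x_{k,j} - mean_j), with n-1 = 4:
  s[X_1,X_1] = ((1.2)·(1.2) + (-0.8)·(-0.8) + (-1.8)·(-1.8) + (2.2)·(2.2) + (-0.8)·(-0.8)) / 4 = 10.8/4 = 2.7
  s[X_1,X_2] = ((1.2)·(-2.6) + (-0.8)·(2.4) + (-1.8)·(0.4) + (2.2)·(-3.6) + (-0.8)·(3.4)) / 4 = -16.4/4 = -4.1
  s[X_1,X_3] = ((1.2)·(1.8) + (-0.8)·(-1.2) + (-1.8)·(-3.2) + (2.2)·(1.8) + (-0.8)·(0.8)) / 4 = 12.2/4 = 3.05
  s[X_2,X_2] = ((-2.6)·(-2.6) + (2.4)·(2.4) + (0.4)·(0.4) + (-3.6)·(-3.6) + (3.4)·(3.4)) / 4 = 37.2/4 = 9.3
  s[X_2,X_3] = ((-2.6)·(1.8) + (2.4)·(-1.2) + (0.4)·(-3.2) + (-3.6)·(1.8) + (3.4)·(0.8)) / 4 = -12.6/4 = -3.15
  s[X_3,X_3] = ((1.8)·(1.8) + (-1.2)·(-1.2) + (-3.2)·(-3.2) + (1.8)·(1.8) + (0.8)·(0.8)) / 4 = 18.8/4 = 4.7
  Sample standard deviations s_i = √(s[i,i]):
  s(X_1) = √(2.7) = 1.6432
  s(X_2) = √(9.3) = 3.0496
  s(X_3) = √(4.7) = 2.1679

Step 3 — r_{ij} = s_{ij} / (s_i · s_j):
  r[X_1,X_1] = 1 (diagonal).
  r[X_1,X_2] = -4.1 / (1.6432 · 3.0496) = -4.1 / 5.011 = -0.8182
  r[X_1,X_3] = 3.05 / (1.6432 · 2.1679) = 3.05 / 3.5623 = 0.8562
  r[X_2,X_2] = 1 (diagonal).
  r[X_2,X_3] = -3.15 / (3.0496 · 2.1679) = -3.15 / 6.6114 = -0.4765
  r[X_3,X_3] = 1 (diagonal).

R is symmetric with unit diagonal. Assembling:

R = [[1, -0.8182, 0.8562],
 [-0.8182, 1, -0.4765],
 [0.8562, -0.4765, 1]]


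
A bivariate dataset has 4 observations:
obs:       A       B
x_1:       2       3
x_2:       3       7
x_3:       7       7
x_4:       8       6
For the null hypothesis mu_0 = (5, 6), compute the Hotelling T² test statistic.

Step 1 — sample mean vector:
  mean(A) = (2 + 3 + 7 + 8) / 4 = 20/4 = 5
  mean(B) = (3 + 7 + 7 + 6) / 4 = 23/4 = 5.75
  x̄ = (5, 5.75),  deviation x̄ - mu_0 = (5, 5.75) - (5, 6) = (0, -0.25).

Step 2 — sample covariance matrix, S[i,j] = (1/(n-1)) · Σ_k (x_{k,i} - mean_i) · (x_{k,j} - mean_j), divisor n-1 = 3:
  S[A,A] = ((-3)·(-3) + (-2)·(-2) + (2)·(2) + (3)·(3)) / 3 = 26/3 = 8.6667
  S[A,B] = ((-3)·(-2.75) + (-2)·(1.25) + (2)·(1.25) + (3)·(0.25)) / 3 = 9/3 = 3
  S[B,B] = ((-2.75)·(-2.75) + (1.25)·(1.25) + (1.25)·(1.25) + (0.25)·(0.25)) / 3 = 10.75/3 = 3.5833
  S = [[8.6667, 3],
 [3, 3.5833]].

Step 3 — invert S. det(S) = 8.6667·3.5833 - (3)² = 22.0556.
  S^{-1} = (1/det) · [[d, -b], [-b, a]] = [[0.1625, -0.136],
 [-0.136, 0.3929]].

Step 4 — quadratic form (x̄ - mu_0)^T · S^{-1} · (x̄ - mu_0):
  S^{-1} · (x̄ - mu_0) = (0.034, -0.0982),
  (x̄ - mu_0)^T · [...] = (0)·(0.034) + (-0.25)·(-0.0982) = 0.0246.

Step 5 — scale by n: T² = 4 · 0.0246 = 0.0982.

T² ≈ 0.0982


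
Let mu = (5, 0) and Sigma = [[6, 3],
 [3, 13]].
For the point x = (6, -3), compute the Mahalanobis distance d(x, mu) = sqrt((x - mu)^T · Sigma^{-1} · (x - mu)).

Step 1 — centre the observation: (x - mu) = (1, -3).

Step 2 — invert Sigma. det(Sigma) = 6·13 - (3)² = 69.
  Sigma^{-1} = (1/det) · [[d, -b], [-b, a]] = [[0.1884, -0.0435],
 [-0.0435, 0.087]].

Step 3 — form the quadratic (x - mu)^T · Sigma^{-1} · (x - mu):
  Sigma^{-1} · (x - mu) = (0.3188, -0.3043).
  (x - mu)^T · [Sigma^{-1} · (x - mu)] = (1)·(0.3188) + (-3)·(-0.3043) = 1.2319.

Step 4 — take square root: d = √(1.2319) ≈ 1.1099.

d(x, mu) = √(1.2319) ≈ 1.1099


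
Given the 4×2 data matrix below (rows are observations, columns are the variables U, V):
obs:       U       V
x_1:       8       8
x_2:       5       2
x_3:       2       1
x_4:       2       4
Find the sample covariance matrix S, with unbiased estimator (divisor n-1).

Step 1 — column means:
  mean(U) = (8 + 5 + 2 + 2) / 4 = 17/4 = 4.25
  mean(V) = (8 + 2 + 1 + 4) / 4 = 15/4 = 3.75

Step 2 — sample covariance S[i,j] = (1/(n-1)) · Σ_k (x_{k,i} - mean_i) · (x_{k,j} - mean_j), with n-1 = 3.
  S[U,U] = ((3.75)·(3.75) + (0.75)·(0.75) + (-2.25)·(-2.25) + (-2.25)·(-2.25)) / 3 = 24.75/3 = 8.25
  S[U,V] = ((3.75)·(4.25) + (0.75)·(-1.75) + (-2.25)·(-2.75) + (-2.25)·(0.25)) / 3 = 20.25/3 = 6.75
  S[V,V] = ((4.25)·(4.25) + (-1.75)·(-1.75) + (-2.75)·(-2.75) + (0.25)·(0.25)) / 3 = 28.75/3 = 9.5833

S is symmetric (S[j,i] = S[i,j]). Assembling:

S = [[8.25, 6.75],
 [6.75, 9.5833]]


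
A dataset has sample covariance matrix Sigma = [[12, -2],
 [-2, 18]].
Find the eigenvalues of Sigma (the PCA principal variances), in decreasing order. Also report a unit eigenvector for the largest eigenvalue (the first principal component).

Step 1 — characteristic polynomial of 2×2 Sigma:
  det(Sigma - λI) = λ² - trace · λ + det = 0.
  trace = 12 + 18 = 30, det = 12·18 - (-2)² = 212.
Step 2 — discriminant:
  Δ = trace² - 4·det = 900 - 848 = 52.
Step 3 — eigenvalues:
  λ = (trace ± √Δ)/2 = (30 ± 7.2111)/2,
  λ_1 = 18.6056,  λ_2 = 11.3944.

Step 4 — unit eigenvector for λ_1: solve (Sigma - λ_1 I)v = 0. First row:
  (12 - 18.6056)·v_x + (-2)·v_y = 0, i.e. (-6.6056)·v_x + (-2)·v_y = 0,
  so v ∝ (b, λ_1 - a) = (-2, 6.6056); multiply by -1 so the first entry is positive: u = (2, -6.6056).
  ||u|| = √((2)² + (-6.6056)²) = √(47.6333) ≈ 6.9017,
  v_1 = u/||u|| ≈ (0.2898, -0.9571) (||v_1|| = 1).

λ_1 = 18.6056,  λ_2 = 11.3944;  v_1 ≈ (0.2898, -0.9571)
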